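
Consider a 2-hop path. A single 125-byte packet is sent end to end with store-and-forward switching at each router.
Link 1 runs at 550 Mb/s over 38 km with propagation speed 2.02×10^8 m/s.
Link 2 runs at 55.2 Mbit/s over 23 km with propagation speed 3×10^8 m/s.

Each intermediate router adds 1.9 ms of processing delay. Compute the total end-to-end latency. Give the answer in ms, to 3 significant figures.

L = 125 × 8 = 1000 bits.
Transmission delays (L/R per hop): 0.00181818, 0.0181159 ms; sum = 0.0199341 ms.
Propagation delays (d/s per hop): 0.188119, 0.0766667 ms; sum = 0.264785 ms.
Processing at 1 router(s): 1 × 1.9 ms = 1.9 ms.
End-to-end = 2.18 ms.

2.18 ms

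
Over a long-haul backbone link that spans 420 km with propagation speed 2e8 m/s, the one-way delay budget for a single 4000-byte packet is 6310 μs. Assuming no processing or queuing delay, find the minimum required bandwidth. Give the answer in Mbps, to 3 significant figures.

L = 32000 bits.
Propagation delay = 420000 / 200000000 = 2100 μs.
Transmission budget = 6310 − 2100 = 4210 μs.
R ≥ L / t_tx = 32000 bits / 0.00421 s = 7.60 Mbps.

7.60 Mbps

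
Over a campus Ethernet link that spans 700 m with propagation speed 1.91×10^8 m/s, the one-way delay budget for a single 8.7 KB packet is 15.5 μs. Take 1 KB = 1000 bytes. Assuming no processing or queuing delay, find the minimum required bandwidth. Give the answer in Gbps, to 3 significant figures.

5.88 Gbps

L = 69600 bits.
Propagation delay = 700 / 191000000 = 3.66492 μs.
Transmission budget = 15.5 − 3.66492 = 11.8351 μs.
R ≥ L / t_tx = 69600 bits / 1.18351e-05 s = 5.88 Gbps.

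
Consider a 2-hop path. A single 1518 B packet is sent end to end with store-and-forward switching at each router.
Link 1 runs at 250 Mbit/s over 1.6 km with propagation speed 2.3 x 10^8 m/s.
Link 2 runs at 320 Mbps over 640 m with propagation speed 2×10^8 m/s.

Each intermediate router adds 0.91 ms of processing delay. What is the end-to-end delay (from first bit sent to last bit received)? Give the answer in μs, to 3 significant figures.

1010 μs

L = 1518 × 8 = 12144 bits.
Transmission delays (L/R per hop): 48.576, 37.95 μs; sum = 86.526 μs.
Propagation delays (d/s per hop): 6.95652, 3.2 μs; sum = 10.1565 μs.
Processing at 1 router(s): 1 × 0.91 ms = 910 μs.
End-to-end = 1010 μs.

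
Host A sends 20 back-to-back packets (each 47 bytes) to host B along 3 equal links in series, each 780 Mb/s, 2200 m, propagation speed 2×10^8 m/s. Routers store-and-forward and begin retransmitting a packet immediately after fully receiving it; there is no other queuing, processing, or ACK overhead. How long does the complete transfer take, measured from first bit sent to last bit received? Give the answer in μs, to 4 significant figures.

43.61 μs

Per-hop transmission t_tx = L/R = 376/780000000 = 0.482051 μs.
Per-hop propagation t_prop = 2200/200000000 = 11 μs.
Pipeline fill: first packet needs 3·t_tx to clear all hops; remaining 19 packets each add one t_tx.
Total = (3+20-1)·t_tx + 3·t_prop = 22·0.482051 + 3·11 = 43.61 μs.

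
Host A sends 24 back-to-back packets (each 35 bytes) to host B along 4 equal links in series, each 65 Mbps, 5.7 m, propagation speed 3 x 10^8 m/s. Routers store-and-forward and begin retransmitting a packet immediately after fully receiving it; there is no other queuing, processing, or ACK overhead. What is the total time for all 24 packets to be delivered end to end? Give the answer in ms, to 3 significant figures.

Per-hop transmission t_tx = L/R = 280/65000000 = 0.00430769 ms.
Per-hop propagation t_prop = 5.7/300000000 = 1.9e-05 ms.
Pipeline fill: first packet needs 4·t_tx to clear all hops; remaining 23 packets each add one t_tx.
Total = (4+24-1)·t_tx + 4·t_prop = 27·0.00430769 + 4·1.9e-05 = 0.116 ms.

0.116 ms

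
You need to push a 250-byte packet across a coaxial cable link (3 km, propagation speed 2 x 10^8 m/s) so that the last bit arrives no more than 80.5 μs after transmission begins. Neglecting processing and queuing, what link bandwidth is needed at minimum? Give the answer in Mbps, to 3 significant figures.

30.5 Mbps

L = 2000 bits.
Propagation delay = 3000 / 200000000 = 15 μs.
Transmission budget = 80.5 − 15 = 65.5 μs.
R ≥ L / t_tx = 2000 bits / 6.55e-05 s = 30.5 Mbps.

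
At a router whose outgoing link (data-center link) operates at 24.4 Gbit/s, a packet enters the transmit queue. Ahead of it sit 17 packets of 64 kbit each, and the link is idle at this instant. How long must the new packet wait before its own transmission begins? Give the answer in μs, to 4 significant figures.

44.59 μs

Each queued packet: L/R = 64000/24400000000 = 2.62295 μs.
17 queued → 44.5902 μs.
Queuing delay = 44.59 μs.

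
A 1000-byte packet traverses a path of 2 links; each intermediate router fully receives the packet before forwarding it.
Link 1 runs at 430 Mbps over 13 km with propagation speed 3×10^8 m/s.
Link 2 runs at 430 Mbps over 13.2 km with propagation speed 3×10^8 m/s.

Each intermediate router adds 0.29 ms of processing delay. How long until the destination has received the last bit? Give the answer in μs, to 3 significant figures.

415 μs

L = 1000 × 8 = 8000 bits.
Transmission delay per hop = L/R = 8000/430000000 = 18.6047 μs; 2 hops → 37.2093 μs.
Propagation delays (d/s per hop): 43.3333, 44 μs; sum = 87.3333 μs.
Processing at 1 router(s): 1 × 0.29 ms = 290 μs.
End-to-end = 415 μs.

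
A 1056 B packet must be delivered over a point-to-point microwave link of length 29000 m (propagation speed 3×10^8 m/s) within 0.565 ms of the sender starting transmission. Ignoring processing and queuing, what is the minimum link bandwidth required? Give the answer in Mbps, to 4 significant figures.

18.04 Mbps

L = 8448 bits.
Propagation delay = 29000 / 300000000 = 0.0966667 ms.
Transmission budget = 0.565 − 0.0966667 = 0.468333 ms.
R ≥ L / t_tx = 8448 bits / 0.000468333 s = 18.04 Mbps.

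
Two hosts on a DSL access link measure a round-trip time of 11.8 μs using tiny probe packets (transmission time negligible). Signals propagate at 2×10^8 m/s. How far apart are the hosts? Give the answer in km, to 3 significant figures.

One-way propagation = RTT/2 = 5.9 μs.
d = s × t = 200000000 × 5.9e-06 = 1.18 km.

1.18 km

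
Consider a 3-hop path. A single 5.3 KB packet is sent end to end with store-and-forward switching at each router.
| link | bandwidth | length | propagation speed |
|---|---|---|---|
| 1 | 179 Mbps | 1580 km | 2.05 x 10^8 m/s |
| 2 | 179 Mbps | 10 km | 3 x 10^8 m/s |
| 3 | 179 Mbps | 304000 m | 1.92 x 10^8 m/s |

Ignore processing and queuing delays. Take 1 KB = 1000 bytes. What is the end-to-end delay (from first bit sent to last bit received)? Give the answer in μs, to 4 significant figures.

L = 42400 bits.
Transmission delay per hop = L/R = 42400/179000000 = 236.872 μs; 3 hops → 710.615 μs.
Propagation delays (d/s per hop): 7707.32, 33.3333, 1583.33 μs; sum = 9323.98 μs.
End-to-end = 10030 μs.

10030 μs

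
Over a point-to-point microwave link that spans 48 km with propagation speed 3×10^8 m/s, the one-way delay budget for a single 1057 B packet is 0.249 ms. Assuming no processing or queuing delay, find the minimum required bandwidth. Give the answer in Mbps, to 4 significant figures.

95.01 Mbps

L = 8456 bits.
Propagation delay = 48000 / 300000000 = 0.16 ms.
Transmission budget = 0.249 − 0.16 = 0.089 ms.
R ≥ L / t_tx = 8456 bits / 8.9e-05 s = 95.01 Mbps.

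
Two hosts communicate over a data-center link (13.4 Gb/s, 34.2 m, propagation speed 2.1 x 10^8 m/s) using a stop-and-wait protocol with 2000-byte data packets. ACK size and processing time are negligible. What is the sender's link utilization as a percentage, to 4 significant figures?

t_tx = L/R = 16000/13400000000 = 1.19403e-06 s.
t_prop = 34.2/210000000 = 1.62857e-07 s; RTT = 3.25714e-07 s.
Cycle = t_tx + RTT = 1.51974e-06 s.
Utilization = t_tx / cycle = 1.19403e-06/1.51974e-06 = 78.57 %.

78.57 %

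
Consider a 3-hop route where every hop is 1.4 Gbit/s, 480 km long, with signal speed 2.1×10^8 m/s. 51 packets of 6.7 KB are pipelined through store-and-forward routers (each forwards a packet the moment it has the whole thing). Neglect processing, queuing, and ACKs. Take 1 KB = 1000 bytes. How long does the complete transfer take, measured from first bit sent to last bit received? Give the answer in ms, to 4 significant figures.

Per-hop transmission t_tx = L/R = 53600/1400000000 = 0.0382857 ms.
Per-hop propagation t_prop = 480000/210000000 = 2.28571 ms.
Pipeline fill: first packet needs 3·t_tx to clear all hops; remaining 50 packets each add one t_tx.
Total = (3+51-1)·t_tx + 3·t_prop = 53·0.0382857 + 3·2.28571 = 8.886 ms.

8.886 ms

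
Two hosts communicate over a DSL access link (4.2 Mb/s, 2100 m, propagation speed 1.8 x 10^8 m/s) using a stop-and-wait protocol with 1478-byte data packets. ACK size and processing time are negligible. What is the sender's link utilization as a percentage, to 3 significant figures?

t_tx = L/R = 11824/4200000 = 0.00281524 s.
t_prop = 2100/180000000 = 1.16667e-05 s; RTT = 2.33333e-05 s.
Cycle = t_tx + RTT = 0.00283857 s.
Utilization = t_tx / cycle = 0.00281524/0.00283857 = 99.2 %.

99.2 %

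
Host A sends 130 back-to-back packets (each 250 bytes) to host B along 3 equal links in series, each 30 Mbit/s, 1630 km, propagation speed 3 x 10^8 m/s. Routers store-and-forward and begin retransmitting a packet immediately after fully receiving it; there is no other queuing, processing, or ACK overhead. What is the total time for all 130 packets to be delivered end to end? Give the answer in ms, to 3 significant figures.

Per-hop transmission t_tx = L/R = 2000/30000000 = 0.0666667 ms.
Per-hop propagation t_prop = 1630000/300000000 = 5.43333 ms.
Pipeline fill: first packet needs 3·t_tx to clear all hops; remaining 129 packets each add one t_tx.
Total = (3+130-1)·t_tx + 3·t_prop = 132·0.0666667 + 3·5.43333 = 25.1 ms.

25.1 ms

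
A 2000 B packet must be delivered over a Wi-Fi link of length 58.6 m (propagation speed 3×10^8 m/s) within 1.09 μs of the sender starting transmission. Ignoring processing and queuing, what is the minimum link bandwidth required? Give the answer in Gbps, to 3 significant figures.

L = 16000 bits.
Propagation delay = 58.6 / 300000000 = 0.195333 μs.
Transmission budget = 1.09 − 0.195333 = 0.894667 μs.
R ≥ L / t_tx = 16000 bits / 8.94667e-07 s = 17.9 Gbps.

17.9 Gbps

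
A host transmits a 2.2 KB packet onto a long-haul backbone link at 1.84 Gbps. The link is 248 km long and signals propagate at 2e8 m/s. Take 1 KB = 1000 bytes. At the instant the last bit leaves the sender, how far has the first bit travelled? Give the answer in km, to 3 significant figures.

1.91 km

t_tx = L/R = 17600/1840000000 = 9.56522e-06 s.
Distance = s × t_tx = 200000000 × 9.56522e-06 = 1.91 km.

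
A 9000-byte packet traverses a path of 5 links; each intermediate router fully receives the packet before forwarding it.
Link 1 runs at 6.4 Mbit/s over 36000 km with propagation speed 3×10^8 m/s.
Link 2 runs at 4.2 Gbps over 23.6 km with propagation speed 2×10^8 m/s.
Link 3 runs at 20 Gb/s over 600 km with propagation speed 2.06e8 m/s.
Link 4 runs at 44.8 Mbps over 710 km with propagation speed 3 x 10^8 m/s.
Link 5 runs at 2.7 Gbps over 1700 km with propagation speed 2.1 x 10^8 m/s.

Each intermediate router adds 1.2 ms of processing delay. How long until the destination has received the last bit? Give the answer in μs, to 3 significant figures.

151000 μs

L = 9000 × 8 = 72000 bits.
Transmission delays (L/R per hop): 11250, 17.1429, 3.6, 1607.14, 26.6667 μs; sum = 12904.6 μs.
Propagation delays (d/s per hop): 120000, 118, 2912.62, 2366.67, 8095.24 μs; sum = 133493 μs.
Processing at 4 router(s): 4 × 1.2 ms = 4800 μs.
End-to-end = 151000 μs.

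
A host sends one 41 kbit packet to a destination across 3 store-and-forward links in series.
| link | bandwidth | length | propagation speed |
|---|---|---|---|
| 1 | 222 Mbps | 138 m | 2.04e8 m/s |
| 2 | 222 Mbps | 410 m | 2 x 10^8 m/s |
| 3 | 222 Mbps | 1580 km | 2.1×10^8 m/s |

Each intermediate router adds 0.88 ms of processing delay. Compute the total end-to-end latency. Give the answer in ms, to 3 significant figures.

L = 41000 bits.
Transmission delay per hop = L/R = 41000/222000000 = 0.184685 ms; 3 hops → 0.554054 ms.
Propagation delays (d/s per hop): 0.000676471, 0.00205, 7.52381 ms; sum = 7.52654 ms.
Processing at 2 router(s): 2 × 0.88 ms = 1.76 ms.
End-to-end = 9.84 ms.

9.84 ms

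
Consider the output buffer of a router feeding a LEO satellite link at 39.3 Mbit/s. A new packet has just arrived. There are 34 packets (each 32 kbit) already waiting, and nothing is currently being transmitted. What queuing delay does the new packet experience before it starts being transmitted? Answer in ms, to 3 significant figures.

Each queued packet: L/R = 32000/39300000 = 0.814249 ms.
34 queued → 27.6845 ms.
Queuing delay = 27.7 ms.

27.7 ms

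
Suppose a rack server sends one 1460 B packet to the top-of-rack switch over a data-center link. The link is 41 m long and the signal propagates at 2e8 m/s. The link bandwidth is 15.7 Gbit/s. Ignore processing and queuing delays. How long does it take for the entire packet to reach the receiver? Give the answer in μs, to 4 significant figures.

L = 1460 × 8 = 11680 bits.
Transmission delay = L/R = 11680 / 15700000000 = 0.743949 μs.
Propagation delay = d/s = 41 m / 200000000 m/s = 0.205 μs.
Total = 0.9489 μs.

0.9489 μs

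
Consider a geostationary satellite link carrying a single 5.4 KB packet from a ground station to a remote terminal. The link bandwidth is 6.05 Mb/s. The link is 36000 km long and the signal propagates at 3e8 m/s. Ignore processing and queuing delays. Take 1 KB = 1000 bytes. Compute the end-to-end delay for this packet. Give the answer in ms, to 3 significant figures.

127 ms

L = 43200 bits.
Transmission delay = L/R = 43200 / 6050000 = 7.1405 ms.
Propagation delay = d/s = 36000000 m / 300000000 m/s = 120 ms.
Total = 127 ms.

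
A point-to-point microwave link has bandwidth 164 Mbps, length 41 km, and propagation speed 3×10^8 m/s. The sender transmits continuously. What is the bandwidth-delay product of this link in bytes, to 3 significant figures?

Propagation delay = 41000 / 300000000 = 0.000136667 s.
BDP = R × t_prop = 164000000 × 0.000136667 = 22413.3 bits.
In bytes: 22413.3/8 = 2800 bytes.

2800 bytes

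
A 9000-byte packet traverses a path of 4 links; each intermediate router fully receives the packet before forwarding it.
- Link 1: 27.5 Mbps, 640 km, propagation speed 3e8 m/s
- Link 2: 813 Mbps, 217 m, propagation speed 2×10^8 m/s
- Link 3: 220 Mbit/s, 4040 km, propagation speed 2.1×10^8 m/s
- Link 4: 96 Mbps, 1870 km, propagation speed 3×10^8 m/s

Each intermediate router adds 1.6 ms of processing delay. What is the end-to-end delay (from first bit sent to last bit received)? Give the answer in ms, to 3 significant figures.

36.2 ms

L = 9000 × 8 = 72000 bits.
Transmission delays (L/R per hop): 2.61818, 0.0885609, 0.327273, 0.75 ms; sum = 3.78402 ms.
Propagation delays (d/s per hop): 2.13333, 0.001085, 19.2381, 6.23333 ms; sum = 27.6058 ms.
Processing at 3 router(s): 3 × 1.6 ms = 4.8 ms.
End-to-end = 36.2 ms.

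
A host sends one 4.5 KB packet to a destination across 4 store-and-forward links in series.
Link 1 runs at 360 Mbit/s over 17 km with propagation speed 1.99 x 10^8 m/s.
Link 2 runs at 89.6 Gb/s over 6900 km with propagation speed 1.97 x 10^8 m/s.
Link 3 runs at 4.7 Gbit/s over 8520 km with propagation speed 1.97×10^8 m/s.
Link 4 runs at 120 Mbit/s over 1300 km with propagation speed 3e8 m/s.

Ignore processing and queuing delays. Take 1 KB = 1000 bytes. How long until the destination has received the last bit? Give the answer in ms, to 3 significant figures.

L = 36000 bits.
Transmission delays (L/R per hop): 0.1, 0.000401786, 0.00765957, 0.3 ms; sum = 0.408061 ms.
Propagation delays (d/s per hop): 0.0854271, 35.0254, 43.2487, 4.33333 ms; sum = 82.6929 ms.
End-to-end = 83.1 ms.

83.1 ms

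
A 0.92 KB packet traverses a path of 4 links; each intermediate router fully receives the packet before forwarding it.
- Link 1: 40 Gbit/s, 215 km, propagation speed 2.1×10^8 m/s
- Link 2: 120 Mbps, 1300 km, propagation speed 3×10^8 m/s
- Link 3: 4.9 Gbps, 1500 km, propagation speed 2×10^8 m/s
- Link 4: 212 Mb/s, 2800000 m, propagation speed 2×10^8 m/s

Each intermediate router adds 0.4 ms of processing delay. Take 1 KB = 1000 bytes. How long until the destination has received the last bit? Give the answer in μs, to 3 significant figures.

28200 μs

L = 7360 bits.
Transmission delays (L/R per hop): 0.184, 61.3333, 1.50204, 34.717 μs; sum = 97.7364 μs.
Propagation delays (d/s per hop): 1023.81, 4333.33, 7500, 14000 μs; sum = 26857.1 μs.
Processing at 3 router(s): 3 × 0.4 ms = 1200 μs.
End-to-end = 28200 μs.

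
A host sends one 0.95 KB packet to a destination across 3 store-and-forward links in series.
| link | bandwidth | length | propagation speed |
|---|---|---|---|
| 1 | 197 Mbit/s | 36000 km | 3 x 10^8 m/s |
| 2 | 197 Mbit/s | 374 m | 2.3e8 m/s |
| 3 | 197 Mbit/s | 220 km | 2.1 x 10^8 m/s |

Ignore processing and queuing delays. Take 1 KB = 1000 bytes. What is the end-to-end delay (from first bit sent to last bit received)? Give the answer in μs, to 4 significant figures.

121200 μs

L = 7600 bits.
Transmission delay per hop = L/R = 7600/197000000 = 38.5787 μs; 3 hops → 115.736 μs.
Propagation delays (d/s per hop): 120000, 1.62609, 1047.62 μs; sum = 121049 μs.
End-to-end = 121200 μs.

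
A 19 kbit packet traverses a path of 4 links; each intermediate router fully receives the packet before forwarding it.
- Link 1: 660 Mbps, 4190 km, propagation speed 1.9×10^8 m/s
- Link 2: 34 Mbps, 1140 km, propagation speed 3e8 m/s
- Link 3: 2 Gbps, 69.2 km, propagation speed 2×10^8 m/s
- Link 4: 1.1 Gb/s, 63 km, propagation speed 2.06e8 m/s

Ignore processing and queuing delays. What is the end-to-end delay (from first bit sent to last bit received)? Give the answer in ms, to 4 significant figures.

L = 19000 bits.
Transmission delays (L/R per hop): 0.0287879, 0.558824, 0.0095, 0.0172727 ms; sum = 0.614384 ms.
Propagation delays (d/s per hop): 22.0526, 3.8, 0.346, 0.305825 ms; sum = 26.5045 ms.
End-to-end = 27.12 ms.

27.12 ms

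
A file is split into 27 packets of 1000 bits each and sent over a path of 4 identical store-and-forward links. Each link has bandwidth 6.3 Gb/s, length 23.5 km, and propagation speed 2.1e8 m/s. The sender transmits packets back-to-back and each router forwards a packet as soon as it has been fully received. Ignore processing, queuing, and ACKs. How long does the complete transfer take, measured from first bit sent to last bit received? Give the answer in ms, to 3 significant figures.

Per-hop transmission t_tx = L/R = 1000/6300000000 = 0.00015873 ms.
Per-hop propagation t_prop = 23500/210000000 = 0.111905 ms.
Pipeline fill: first packet needs 4·t_tx to clear all hops; remaining 26 packets each add one t_tx.
Total = (4+27-1)·t_tx + 4·t_prop = 30·0.00015873 + 4·0.111905 = 0.452 ms.

0.452 ms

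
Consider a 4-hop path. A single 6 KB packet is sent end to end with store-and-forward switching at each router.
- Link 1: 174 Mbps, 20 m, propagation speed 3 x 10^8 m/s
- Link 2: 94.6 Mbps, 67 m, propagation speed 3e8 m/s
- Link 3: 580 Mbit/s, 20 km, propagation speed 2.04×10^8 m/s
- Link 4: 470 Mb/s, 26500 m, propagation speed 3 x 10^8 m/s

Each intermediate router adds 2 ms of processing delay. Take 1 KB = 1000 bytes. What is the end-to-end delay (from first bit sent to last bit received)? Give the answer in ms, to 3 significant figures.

L = 48000 bits.
Transmission delays (L/R per hop): 0.275862, 0.5074, 0.0827586, 0.102128 ms; sum = 0.968148 ms.
Propagation delays (d/s per hop): 6.66667e-05, 0.000223333, 0.0980392, 0.0883333 ms; sum = 0.186663 ms.
Processing at 3 router(s): 3 × 2 ms = 6 ms.
End-to-end = 7.15 ms.

7.15 ms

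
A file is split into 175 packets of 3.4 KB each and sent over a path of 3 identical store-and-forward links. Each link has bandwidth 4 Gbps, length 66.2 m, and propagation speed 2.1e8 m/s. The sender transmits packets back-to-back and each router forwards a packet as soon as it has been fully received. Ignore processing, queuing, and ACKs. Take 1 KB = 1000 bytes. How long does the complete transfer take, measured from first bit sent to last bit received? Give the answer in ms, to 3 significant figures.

1.20 ms

Per-hop transmission t_tx = L/R = 27200/4000000000 = 0.0068 ms.
Per-hop propagation t_prop = 66.2/210000000 = 0.000315238 ms.
Pipeline fill: first packet needs 3·t_tx to clear all hops; remaining 174 packets each add one t_tx.
Total = (3+175-1)·t_tx + 3·t_prop = 177·0.0068 + 3·0.000315238 = 1.20 ms.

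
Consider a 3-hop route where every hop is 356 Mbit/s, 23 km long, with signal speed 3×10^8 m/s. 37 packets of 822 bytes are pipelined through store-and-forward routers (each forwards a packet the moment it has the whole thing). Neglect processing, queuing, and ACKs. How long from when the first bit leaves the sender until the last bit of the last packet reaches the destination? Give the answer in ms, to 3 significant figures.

Per-hop transmission t_tx = L/R = 6576/356000000 = 0.0184719 ms.
Per-hop propagation t_prop = 23000/300000000 = 0.0766667 ms.
Pipeline fill: first packet needs 3·t_tx to clear all hops; remaining 36 packets each add one t_tx.
Total = (3+37-1)·t_tx + 3·t_prop = 39·0.0184719 + 3·0.0766667 = 0.950 ms.

0.950 ms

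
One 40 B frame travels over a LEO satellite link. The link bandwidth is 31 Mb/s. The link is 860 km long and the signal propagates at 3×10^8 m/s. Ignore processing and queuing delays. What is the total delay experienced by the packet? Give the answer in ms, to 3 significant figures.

L = 40 × 8 = 320 bits.
Transmission delay = L/R = 320 / 31000000 = 0.0103226 ms.
Propagation delay = d/s = 860000 m / 300000000 m/s = 2.86667 ms.
Total = 2.88 ms.

2.88 ms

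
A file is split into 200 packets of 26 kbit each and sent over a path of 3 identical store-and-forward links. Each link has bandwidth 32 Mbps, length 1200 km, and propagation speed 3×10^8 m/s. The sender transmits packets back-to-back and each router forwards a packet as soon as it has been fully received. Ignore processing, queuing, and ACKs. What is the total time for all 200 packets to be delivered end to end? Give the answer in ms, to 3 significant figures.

Per-hop transmission t_tx = L/R = 26000/32000000 = 0.8125 ms.
Per-hop propagation t_prop = 1200000/300000000 = 4 ms.
Pipeline fill: first packet needs 3·t_tx to clear all hops; remaining 199 packets each add one t_tx.
Total = (3+200-1)·t_tx + 3·t_prop = 202·0.8125 + 3·4 = 176 ms.

176 ms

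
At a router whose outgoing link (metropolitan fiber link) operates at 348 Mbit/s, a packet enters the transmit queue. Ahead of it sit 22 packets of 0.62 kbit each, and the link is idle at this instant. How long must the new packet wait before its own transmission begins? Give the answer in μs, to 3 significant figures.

Each queued packet: L/R = 620/348000000 = 1.78161 μs.
22 queued → 39.1954 μs.
Queuing delay = 39.2 μs.

39.2 μs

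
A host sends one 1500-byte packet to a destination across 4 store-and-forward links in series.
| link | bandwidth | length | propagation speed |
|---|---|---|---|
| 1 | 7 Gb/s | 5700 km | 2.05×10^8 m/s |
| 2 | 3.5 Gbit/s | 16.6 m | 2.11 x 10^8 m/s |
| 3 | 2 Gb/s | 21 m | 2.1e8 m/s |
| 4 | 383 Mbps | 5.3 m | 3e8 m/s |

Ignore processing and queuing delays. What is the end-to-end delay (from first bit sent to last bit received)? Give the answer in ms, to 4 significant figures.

27.85 ms

L = 1500 × 8 = 12000 bits.
Transmission delays (L/R per hop): 0.00171429, 0.00342857, 0.006, 0.0313316 ms; sum = 0.0424744 ms.
Propagation delays (d/s per hop): 27.8049, 7.8673e-05, 0.0001, 1.76667e-05 ms; sum = 27.8051 ms.
End-to-end = 27.85 ms.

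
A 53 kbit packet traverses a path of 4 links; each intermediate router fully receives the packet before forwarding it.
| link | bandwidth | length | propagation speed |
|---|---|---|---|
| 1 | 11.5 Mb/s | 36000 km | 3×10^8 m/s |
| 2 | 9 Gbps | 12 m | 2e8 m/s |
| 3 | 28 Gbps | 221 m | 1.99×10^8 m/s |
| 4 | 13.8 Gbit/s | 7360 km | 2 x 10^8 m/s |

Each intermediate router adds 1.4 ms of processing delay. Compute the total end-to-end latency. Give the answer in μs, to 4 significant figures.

165600 μs

L = 53000 bits.
Transmission delays (L/R per hop): 4608.7, 5.88889, 1.89286, 3.84058 μs; sum = 4620.32 μs.
Propagation delays (d/s per hop): 120000, 0.06, 1.11055, 36800 μs; sum = 156801 μs.
Processing at 3 router(s): 3 × 1.4 ms = 4200 μs.
End-to-end = 165600 μs.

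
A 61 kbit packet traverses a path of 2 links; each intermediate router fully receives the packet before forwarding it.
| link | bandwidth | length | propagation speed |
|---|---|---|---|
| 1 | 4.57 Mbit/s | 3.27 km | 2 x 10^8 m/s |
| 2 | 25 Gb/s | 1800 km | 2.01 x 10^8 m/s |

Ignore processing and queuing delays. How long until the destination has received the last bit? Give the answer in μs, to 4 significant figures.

22320 μs

L = 61000 bits.
Transmission delays (L/R per hop): 13347.9, 2.44 μs; sum = 13350.4 μs.
Propagation delays (d/s per hop): 16.35, 8955.22 μs; sum = 8971.57 μs.
End-to-end = 22320 μs.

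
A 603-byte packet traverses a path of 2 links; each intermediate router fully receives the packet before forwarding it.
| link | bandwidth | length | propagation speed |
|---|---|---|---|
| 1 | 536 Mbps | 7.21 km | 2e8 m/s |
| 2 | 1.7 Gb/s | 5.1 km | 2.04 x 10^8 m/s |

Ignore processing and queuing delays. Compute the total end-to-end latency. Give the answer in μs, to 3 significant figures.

72.9 μs

L = 603 × 8 = 4824 bits.
Transmission delays (L/R per hop): 9, 2.83765 μs; sum = 11.8376 μs.
Propagation delays (d/s per hop): 36.05, 25 μs; sum = 61.05 μs.
End-to-end = 72.9 μs.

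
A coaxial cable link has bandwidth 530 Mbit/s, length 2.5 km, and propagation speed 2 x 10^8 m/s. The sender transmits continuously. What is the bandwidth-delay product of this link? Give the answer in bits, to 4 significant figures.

6625 bits

Propagation delay = 2500 / 200000000 = 1.25e-05 s.
BDP = R × t_prop = 530000000 × 1.25e-05 = 6625 bits.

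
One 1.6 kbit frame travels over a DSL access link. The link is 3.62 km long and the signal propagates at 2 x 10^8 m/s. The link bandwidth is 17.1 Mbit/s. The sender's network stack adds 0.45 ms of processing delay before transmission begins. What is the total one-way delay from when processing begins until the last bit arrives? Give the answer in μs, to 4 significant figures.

561.7 μs

L = 1600 bits.
Transmission delay = L/R = 1600 / 17100000 = 93.5673 μs.
Propagation delay = d/s = 3620 m / 200000000 m/s = 18.1 μs.
Plus processing delay 0.45 ms = 450 μs.
Total = 561.7 μs.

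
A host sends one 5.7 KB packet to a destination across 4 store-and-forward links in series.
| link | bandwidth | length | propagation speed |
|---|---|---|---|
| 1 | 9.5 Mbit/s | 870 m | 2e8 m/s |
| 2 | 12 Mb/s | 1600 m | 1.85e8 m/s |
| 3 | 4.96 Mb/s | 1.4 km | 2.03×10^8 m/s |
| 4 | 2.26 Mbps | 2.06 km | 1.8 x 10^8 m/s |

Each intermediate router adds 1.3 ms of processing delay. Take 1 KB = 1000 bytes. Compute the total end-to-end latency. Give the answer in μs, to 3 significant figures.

41900 μs

L = 45600 bits.
Transmission delays (L/R per hop): 4800, 3800, 9193.55, 20177 μs; sum = 37970.5 μs.
Propagation delays (d/s per hop): 4.35, 8.64865, 6.89655, 11.4444 μs; sum = 31.3396 μs.
Processing at 3 router(s): 3 × 1.3 ms = 3900 μs.
End-to-end = 41900 μs.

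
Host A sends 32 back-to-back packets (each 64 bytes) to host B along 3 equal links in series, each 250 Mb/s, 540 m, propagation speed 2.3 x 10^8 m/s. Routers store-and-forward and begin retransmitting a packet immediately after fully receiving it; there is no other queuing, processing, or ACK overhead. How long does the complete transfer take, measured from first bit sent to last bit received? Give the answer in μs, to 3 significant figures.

Per-hop transmission t_tx = L/R = 512/250000000 = 2.048 μs.
Per-hop propagation t_prop = 540/2.3e+08 = 2.34783 μs.
Pipeline fill: first packet needs 3·t_tx to clear all hops; remaining 31 packets each add one t_tx.
Total = (3+32-1)·t_tx + 3·t_prop = 34·2.048 + 3·2.34783 = 76.7 μs.

76.7 μs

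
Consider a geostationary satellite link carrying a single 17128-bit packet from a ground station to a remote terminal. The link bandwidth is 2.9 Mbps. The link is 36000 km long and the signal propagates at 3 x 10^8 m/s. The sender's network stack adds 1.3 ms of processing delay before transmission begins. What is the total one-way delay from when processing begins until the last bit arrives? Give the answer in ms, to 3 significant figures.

127 ms

Transmission delay = L/R = 17128 / 2900000 = 5.90621 ms.
Propagation delay = d/s = 36000000 m / 300000000 m/s = 120 ms.
Plus processing delay 1.3 ms = 1.3 ms.
Total = 127 ms.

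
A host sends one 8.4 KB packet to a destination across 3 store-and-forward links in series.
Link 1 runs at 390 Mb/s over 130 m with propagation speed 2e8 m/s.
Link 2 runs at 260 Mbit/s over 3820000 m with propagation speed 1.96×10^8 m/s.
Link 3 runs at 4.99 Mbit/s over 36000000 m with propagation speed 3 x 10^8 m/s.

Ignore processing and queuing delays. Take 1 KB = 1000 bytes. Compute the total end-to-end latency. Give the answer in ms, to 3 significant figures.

153 ms

L = 67200 bits.
Transmission delays (L/R per hop): 0.172308, 0.258462, 13.4669 ms; sum = 13.8977 ms.
Propagation delays (d/s per hop): 0.00065, 19.4898, 120 ms; sum = 139.49 ms.
End-to-end = 153 ms.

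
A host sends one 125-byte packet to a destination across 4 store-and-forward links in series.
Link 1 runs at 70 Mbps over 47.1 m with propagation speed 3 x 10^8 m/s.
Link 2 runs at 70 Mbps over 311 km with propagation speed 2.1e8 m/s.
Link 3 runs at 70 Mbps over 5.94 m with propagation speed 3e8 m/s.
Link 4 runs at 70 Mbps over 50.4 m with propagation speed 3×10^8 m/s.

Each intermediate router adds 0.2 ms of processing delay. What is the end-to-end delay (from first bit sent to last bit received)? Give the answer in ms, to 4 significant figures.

L = 125 × 8 = 1000 bits.
Transmission delay per hop = L/R = 1000/70000000 = 0.0142857 ms; 4 hops → 0.0571429 ms.
Propagation delays (d/s per hop): 0.000157, 1.48095, 1.98e-05, 0.000168 ms; sum = 1.4813 ms.
Processing at 3 router(s): 3 × 0.2 ms = 0.6 ms.
End-to-end = 2.138 ms.

2.138 ms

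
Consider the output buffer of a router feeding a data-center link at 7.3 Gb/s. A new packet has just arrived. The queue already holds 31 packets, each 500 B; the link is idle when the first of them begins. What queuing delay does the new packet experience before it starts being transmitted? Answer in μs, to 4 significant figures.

16.99 μs

Each queued packet: L/R = 4000/7300000000 = 0.547945 μs.
31 queued → 16.9863 μs.
Queuing delay = 16.99 μs.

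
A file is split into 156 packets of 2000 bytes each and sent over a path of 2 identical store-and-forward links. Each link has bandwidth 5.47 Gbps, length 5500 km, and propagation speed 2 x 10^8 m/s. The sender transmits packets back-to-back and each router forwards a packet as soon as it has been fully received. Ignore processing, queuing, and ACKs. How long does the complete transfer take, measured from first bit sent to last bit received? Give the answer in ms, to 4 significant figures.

55.46 ms

Per-hop transmission t_tx = L/R = 16000/5470000000 = 0.00292505 ms.
Per-hop propagation t_prop = 5500000/200000000 = 27.5 ms.
Pipeline fill: first packet needs 2·t_tx to clear all hops; remaining 155 packets each add one t_tx.
Total = (2+156-1)·t_tx + 2·t_prop = 157·0.00292505 + 2·27.5 = 55.46 ms.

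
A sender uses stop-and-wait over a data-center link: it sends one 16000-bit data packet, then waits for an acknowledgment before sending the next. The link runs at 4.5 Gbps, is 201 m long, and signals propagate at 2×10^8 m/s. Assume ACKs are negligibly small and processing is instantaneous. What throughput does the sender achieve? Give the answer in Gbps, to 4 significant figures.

2.875 Gbps

t_tx = L/R = 16000/4500000000 = 3.55556e-06 s.
t_prop = 201/200000000 = 1.005e-06 s; RTT = 2.01e-06 s.
Cycle = t_tx + RTT = 5.56556e-06 s.
Throughput = L / cycle = 16000 / 5.56556e-06 = 2.875 Gbps.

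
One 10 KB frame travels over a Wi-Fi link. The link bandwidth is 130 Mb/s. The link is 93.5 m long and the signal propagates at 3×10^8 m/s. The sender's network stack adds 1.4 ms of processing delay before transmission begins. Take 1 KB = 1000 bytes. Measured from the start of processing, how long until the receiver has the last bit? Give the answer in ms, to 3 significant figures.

2.02 ms

L = 80000 bits.
Transmission delay = L/R = 80000 / 130000000 = 0.615385 ms.
Propagation delay = d/s = 93.5 m / 300000000 m/s = 0.000311667 ms.
Plus processing delay 1.4 ms = 1.4 ms.
Total = 2.02 ms.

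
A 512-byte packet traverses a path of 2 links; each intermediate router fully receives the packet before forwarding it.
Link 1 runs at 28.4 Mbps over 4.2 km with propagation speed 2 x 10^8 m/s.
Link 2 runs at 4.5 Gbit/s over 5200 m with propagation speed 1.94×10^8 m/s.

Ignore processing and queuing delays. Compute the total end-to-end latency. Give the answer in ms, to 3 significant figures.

0.193 ms

L = 512 × 8 = 4096 bits.
Transmission delays (L/R per hop): 0.144225, 0.000910222 ms; sum = 0.145136 ms.
Propagation delays (d/s per hop): 0.021, 0.0268041 ms; sum = 0.0478041 ms.
End-to-end = 0.193 ms.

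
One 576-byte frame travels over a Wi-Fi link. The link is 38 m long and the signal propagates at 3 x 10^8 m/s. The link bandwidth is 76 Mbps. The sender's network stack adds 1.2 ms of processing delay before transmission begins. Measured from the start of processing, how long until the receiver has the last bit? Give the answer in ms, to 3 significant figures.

1.26 ms

L = 576 × 8 = 4608 bits.
Transmission delay = L/R = 4608 / 76000000 = 0.0606316 ms.
Propagation delay = d/s = 38 m / 300000000 m/s = 0.000126667 ms.
Plus processing delay 1.2 ms = 1.2 ms.
Total = 1.26 ms.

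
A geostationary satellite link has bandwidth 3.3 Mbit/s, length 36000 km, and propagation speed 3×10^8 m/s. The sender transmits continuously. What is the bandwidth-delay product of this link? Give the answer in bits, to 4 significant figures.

Propagation delay = 36000000 / 300000000 = 0.12 s.
BDP = R × t_prop = 3300000 × 0.12 = 396000 bits.

396000 bits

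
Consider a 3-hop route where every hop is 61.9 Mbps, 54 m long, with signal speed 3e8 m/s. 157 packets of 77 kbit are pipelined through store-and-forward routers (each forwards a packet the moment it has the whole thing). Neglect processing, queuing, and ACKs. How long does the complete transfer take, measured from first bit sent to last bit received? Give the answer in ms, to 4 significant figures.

197.8 ms

Per-hop transmission t_tx = L/R = 77000/61900000 = 1.24394 ms.
Per-hop propagation t_prop = 54/300000000 = 0.00018 ms.
Pipeline fill: first packet needs 3·t_tx to clear all hops; remaining 156 packets each add one t_tx.
Total = (3+157-1)·t_tx + 3·t_prop = 159·1.24394 + 3·0.00018 = 197.8 ms.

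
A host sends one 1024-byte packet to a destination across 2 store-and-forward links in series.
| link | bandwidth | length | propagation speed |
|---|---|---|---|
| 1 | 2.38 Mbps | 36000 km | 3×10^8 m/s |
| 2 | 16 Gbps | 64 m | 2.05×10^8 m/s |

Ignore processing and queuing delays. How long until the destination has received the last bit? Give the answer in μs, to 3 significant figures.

L = 1024 × 8 = 8192 bits.
Transmission delays (L/R per hop): 3442.02, 0.512 μs; sum = 3442.53 μs.
Propagation delays (d/s per hop): 120000, 0.312195 μs; sum = 120000 μs.
End-to-end = 123000 μs.

123000 μs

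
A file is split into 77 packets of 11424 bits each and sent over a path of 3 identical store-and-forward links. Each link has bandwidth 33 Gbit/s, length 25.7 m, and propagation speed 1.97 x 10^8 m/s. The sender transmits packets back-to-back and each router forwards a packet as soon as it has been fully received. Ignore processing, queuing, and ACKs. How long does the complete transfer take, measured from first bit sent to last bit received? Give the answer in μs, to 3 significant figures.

27.7 μs

Per-hop transmission t_tx = L/R = 11424/33000000000 = 0.346182 μs.
Per-hop propagation t_prop = 25.7/197000000 = 0.130457 μs.
Pipeline fill: first packet needs 3·t_tx to clear all hops; remaining 76 packets each add one t_tx.
Total = (3+77-1)·t_tx + 3·t_prop = 79·0.346182 + 3·0.130457 = 27.7 μs.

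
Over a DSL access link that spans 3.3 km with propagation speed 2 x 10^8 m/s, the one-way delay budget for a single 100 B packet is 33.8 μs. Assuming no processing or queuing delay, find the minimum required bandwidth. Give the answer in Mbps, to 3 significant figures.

L = 800 bits.
Propagation delay = 3300 / 200000000 = 16.5 μs.
Transmission budget = 33.8 − 16.5 = 17.3 μs.
R ≥ L / t_tx = 800 bits / 1.73e-05 s = 46.2 Mbps.

46.2 Mbps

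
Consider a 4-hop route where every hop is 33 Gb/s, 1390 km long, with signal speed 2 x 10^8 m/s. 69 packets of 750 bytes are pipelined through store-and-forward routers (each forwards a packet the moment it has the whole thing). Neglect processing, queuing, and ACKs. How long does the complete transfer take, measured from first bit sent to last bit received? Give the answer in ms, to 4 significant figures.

Per-hop transmission t_tx = L/R = 6000/33000000000 = 0.000181818 ms.
Per-hop propagation t_prop = 1390000/200000000 = 6.95 ms.
Pipeline fill: first packet needs 4·t_tx to clear all hops; remaining 68 packets each add one t_tx.
Total = (4+69-1)·t_tx + 4·t_prop = 72·0.000181818 + 4·6.95 = 27.81 ms.

27.81 ms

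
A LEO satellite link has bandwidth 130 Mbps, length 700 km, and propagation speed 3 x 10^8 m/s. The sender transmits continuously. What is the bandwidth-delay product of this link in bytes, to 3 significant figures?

Propagation delay = 700000 / 300000000 = 0.00233333 s.
BDP = R × t_prop = 130000000 × 0.00233333 = 303333 bits.
In bytes: 303333/8 = 37900 bytes.

37900 bytes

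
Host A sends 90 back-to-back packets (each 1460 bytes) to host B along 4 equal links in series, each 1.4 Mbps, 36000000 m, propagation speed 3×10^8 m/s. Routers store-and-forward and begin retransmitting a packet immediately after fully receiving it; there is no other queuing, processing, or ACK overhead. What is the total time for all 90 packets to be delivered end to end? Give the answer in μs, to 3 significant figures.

Per-hop transmission t_tx = L/R = 11680/1400000 = 8342.86 μs.
Per-hop propagation t_prop = 36000000/300000000 = 120000 μs.
Pipeline fill: first packet needs 4·t_tx to clear all hops; remaining 89 packets each add one t_tx.
Total = (4+90-1)·t_tx + 4·t_prop = 93·8342.86 + 4·120000 = 1260000 μs.

1260000 μs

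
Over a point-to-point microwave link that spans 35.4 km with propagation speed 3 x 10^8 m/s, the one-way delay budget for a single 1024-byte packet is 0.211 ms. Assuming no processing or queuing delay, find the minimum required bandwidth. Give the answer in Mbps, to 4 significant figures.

88.09 Mbps

L = 8192 bits.
Propagation delay = 35400 / 300000000 = 0.118 ms.
Transmission budget = 0.211 − 0.118 = 0.093 ms.
R ≥ L / t_tx = 8192 bits / 9.3e-05 s = 88.09 Mbps.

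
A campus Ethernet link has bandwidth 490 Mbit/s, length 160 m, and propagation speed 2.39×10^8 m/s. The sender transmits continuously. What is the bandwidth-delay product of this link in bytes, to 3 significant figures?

Propagation delay = 160 / 239000000 = 6.69456e-07 s.
BDP = R × t_prop = 490000000 × 6.69456e-07 = 328.033 bits.
In bytes: 328.033/8 = 41.0 bytes.

41.0 bytes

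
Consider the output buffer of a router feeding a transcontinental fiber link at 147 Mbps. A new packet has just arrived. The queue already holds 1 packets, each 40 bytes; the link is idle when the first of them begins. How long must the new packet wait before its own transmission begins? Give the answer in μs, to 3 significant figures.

Each queued packet: L/R = 320/147000000 = 2.17687 μs.
1 queued → 2.17687 μs.
Queuing delay = 2.18 μs.

2.18 μs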